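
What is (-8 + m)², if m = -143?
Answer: 22801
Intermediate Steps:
(-8 + m)² = (-8 - 143)² = (-151)² = 22801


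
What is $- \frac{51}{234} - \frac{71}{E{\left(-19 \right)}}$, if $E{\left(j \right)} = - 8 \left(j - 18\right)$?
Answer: $- \frac{5285}{11544} \approx -0.45781$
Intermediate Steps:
$E{\left(j \right)} = 144 - 8 j$ ($E{\left(j \right)} = - 8 \left(-18 + j\right) = 144 - 8 j$)
$- \frac{51}{234} - \frac{71}{E{\left(-19 \right)}} = - \frac{51}{234} - \frac{71}{144 - -152} = \left(-51\right) \frac{1}{234} - \frac{71}{144 + 152} = - \frac{17}{78} - \frac{71}{296} = - \frac{5285}{11544}$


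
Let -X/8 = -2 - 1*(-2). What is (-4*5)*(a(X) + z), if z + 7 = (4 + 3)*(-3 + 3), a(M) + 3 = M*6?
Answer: 200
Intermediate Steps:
X = 0 (X = -8*(-2 - 1*(-2)) = -8*(-2 + 2) = -8*0 = 0)
a(M) = -3 + 6*M (a(M) = -3 + M*6 = -3 + 6*M)
z = -7 (z = -7 + (4 + 3)*(-3 + 3) = -7 + 7*0 = -7 + 0 = -7)
(-4*5)*(a(X) + z) = (-4*5)*((-3 + 6*0) - 7) = -20*((-3 + 0) - 7) = -20*(-3 - 7) = -20*(-10) = 200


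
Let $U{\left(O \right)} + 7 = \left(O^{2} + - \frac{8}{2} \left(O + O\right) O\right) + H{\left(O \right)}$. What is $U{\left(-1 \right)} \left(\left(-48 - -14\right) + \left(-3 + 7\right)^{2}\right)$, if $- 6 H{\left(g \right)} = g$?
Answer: $249$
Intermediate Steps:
$H{\left(g \right)} = - \frac{g}{6}$
$U{\left(O \right)} = -7 - 7 O^{2} - \frac{O}{6}$ ($U{\left(O \right)} = -7 - \left(- O^{2} + \frac{O}{6} - - \frac{8}{2} \left(O + O\right) O\right) = -7 - \left(- O^{2} + \frac{O}{6} - \left(-8\right) \frac{1}{2} \cdot 2 O O\right) = -7 - \left(- O^{2} + \frac{O}{6} - - 4 \cdot 2 O O\right) = -7 - \left(- O^{2} + \frac{O}{6} - - 8 O O\right) = -7 - \left(7 O^{2} + \frac{O}{6}\right) = -7 - 7 O^{2} - \frac{O}{6}$)
$U{\left(-1 \right)} \left(\left(-48 - -14\right) + \left(-3 + 7\right)^{2}\right) = \left(-7 - 7 \left(-1\right)^{2} - - \frac{1}{6}\right) \left(\left(-48 - -14\right) + \left(-3 + 7\right)^{2}\right) = \left(-7 - 7 + \frac{1}{6}\right) \left(\left(-48 + 14\right) + 4^{2}\right) = \left(-7 - 7 + \frac{1}{6}\right) \left(-34 + 16\right) = \left(- \frac{83}{6}\right) \left(-18\right) = 249$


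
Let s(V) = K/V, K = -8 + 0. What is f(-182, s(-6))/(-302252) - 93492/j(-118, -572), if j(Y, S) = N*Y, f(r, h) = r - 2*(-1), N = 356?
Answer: 1766606589/793562626 ≈ 2.2262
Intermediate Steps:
K = -8
s(V) = -8/V
f(r, h) = 2 + r (f(r, h) = r + 2 = 2 + r)
j(Y, S) = 356*Y
f(-182, s(-6))/(-302252) - 93492/j(-118, -572) = (2 - 182)/(-302252) - 93492/(356*(-118)) = -180*(-1/302252) - 93492/(-42008) = 45/75563 - 93492*(-1/42008) = 45/75563 + 23373/10502 = 1766606589/793562626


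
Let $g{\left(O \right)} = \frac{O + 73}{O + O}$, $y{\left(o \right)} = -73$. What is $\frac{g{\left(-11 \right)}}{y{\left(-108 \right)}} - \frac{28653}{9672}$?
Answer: $- \frac{7569509}{2588872} \approx -2.9239$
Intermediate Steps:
$g{\left(O \right)} = \frac{73 + O}{2 O}$
$\frac{g{\left(-11 \right)}}{y{\left(-108 \right)}} - \frac{28653}{9672} = \frac{\frac{1}{2} \frac{1}{-11} \left(73 - 11\right)}{-73} - \frac{28653}{9672} = \frac{1}{2} \left(- \frac{1}{11}\right) 62 \left(- \frac{1}{73}\right) - \frac{9551}{3224} = \left(- \frac{31}{11}\right) \left(- \frac{1}{73}\right) - \frac{9551}{3224} = \frac{31}{803} - \frac{9551}{3224} = - \frac{7569509}{2588872}$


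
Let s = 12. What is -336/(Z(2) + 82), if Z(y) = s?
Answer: -168/47 ≈ -3.5745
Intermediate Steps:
Z(y) = 12
-336/(Z(2) + 82) = -336/(12 + 82) = -336/94 = -336*1/94 = -168/47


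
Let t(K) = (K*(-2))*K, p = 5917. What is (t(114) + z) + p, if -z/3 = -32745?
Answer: 78160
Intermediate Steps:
t(K) = -2*K² (t(K) = (-2*K)*K = -2*K²)
z = 98235 (z = -3*(-32745) = 98235)
(t(114) + z) + p = (-2*114² + 98235) + 5917 = (-2*12996 + 98235) + 5917 = (-25992 + 98235) + 5917 = 72243 + 5917 = 78160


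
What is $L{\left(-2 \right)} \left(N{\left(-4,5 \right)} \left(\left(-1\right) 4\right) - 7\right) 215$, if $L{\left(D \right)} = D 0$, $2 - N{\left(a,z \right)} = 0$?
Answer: $0$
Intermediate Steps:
$N{\left(a,z \right)} = 2$ ($N{\left(a,z \right)} = 2 - 0 = 2 + 0 = 2$)
$L{\left(D \right)} = 0$
$L{\left(-2 \right)} \left(N{\left(-4,5 \right)} \left(\left(-1\right) 4\right) - 7\right) 215 = 0 \left(2 \left(\left(-1\right) 4\right) - 7\right) 215 = 0 \left(2 \left(-4\right) - 7\right) 215 = 0 \left(-8 - 7\right) 215 = 0 \left(-15\right) 215 = 0 \cdot 215 = 0$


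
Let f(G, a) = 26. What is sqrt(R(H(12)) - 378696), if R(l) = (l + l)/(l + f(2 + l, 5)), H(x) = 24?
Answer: 4*I*sqrt(591711)/5 ≈ 615.38*I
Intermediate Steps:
R(l) = 2*l/(26 + l) (R(l) = (l + l)/(l + 26) = (2*l)/(26 + l) = 2*l/(26 + l))
sqrt(R(H(12)) - 378696) = sqrt(2*24/(26 + 24) - 378696) = sqrt(2*24/50 - 378696) = sqrt(2*24*(1/50) - 378696) = sqrt(24/25 - 378696) = sqrt(-9467376/25) = 4*I*sqrt(591711)/5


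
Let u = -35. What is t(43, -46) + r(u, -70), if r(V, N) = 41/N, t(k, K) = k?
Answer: 2969/70 ≈ 42.414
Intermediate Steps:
t(43, -46) + r(u, -70) = 43 + 41/(-70) = 43 + 41*(-1/70) = 43 - 41/70 = 2969/70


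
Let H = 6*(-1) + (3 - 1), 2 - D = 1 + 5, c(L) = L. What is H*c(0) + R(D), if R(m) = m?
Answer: -4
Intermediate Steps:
D = -4 (D = 2 - (1 + 5) = 2 - 1*6 = 2 - 6 = -4)
H = -4 (H = -6 + 2 = -4)
H*c(0) + R(D) = -4*0 - 4 = 0 - 4 = -4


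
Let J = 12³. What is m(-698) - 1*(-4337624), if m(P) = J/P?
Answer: 1513829912/349 ≈ 4.3376e+6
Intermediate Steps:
J = 1728
m(P) = 1728/P
m(-698) - 1*(-4337624) = 1728/(-698) - 1*(-4337624) = 1728*(-1/698) + 4337624 = -864/349 + 4337624 = 1513829912/349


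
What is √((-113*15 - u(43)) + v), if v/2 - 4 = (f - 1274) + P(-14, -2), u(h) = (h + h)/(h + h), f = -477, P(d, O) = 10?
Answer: I*√5170 ≈ 71.903*I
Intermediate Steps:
u(h) = 1 (u(h) = (2*h)/((2*h)) = (2*h)*(1/(2*h)) = 1)
v = -3474 (v = 8 + 2*((-477 - 1274) + 10) = 8 + 2*(-1751 + 10) = 8 + 2*(-1741) = 8 - 3482 = -3474)
√((-113*15 - u(43)) + v) = √((-113*15 - 1*1) - 3474) = √((-1695 - 1) - 3474) = √(-1696 - 3474) = √(-5170) = I*√5170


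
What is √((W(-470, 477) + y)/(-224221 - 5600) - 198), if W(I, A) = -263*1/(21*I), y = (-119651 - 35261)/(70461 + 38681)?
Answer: I*√2785959809675844162899889890/3751067117490 ≈ 14.071*I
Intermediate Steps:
y = -77456/54571 (y = -154912/109142 = -154912*1/109142 = -77456/54571 ≈ -1.4194)
W(I, A) = -263/(21*I)
√((W(-470, 477) + y)/(-224221 - 5600) - 198) = √((-263/21/(-470) - 77456/54571)/(-224221 - 5600) - 198) = √((-263/21*(-1/470) - 77456/54571)/(-229821) - 198) = √((263/9870 - 77456/54571)*(-1/229821) - 198) = √(-750138547/538615770*(-1/229821) - 198) = √(750138547/123785214877170 - 198) = √(-24509471795541113/123785214877170) = I*√2785959809675844162899889890/3751067117490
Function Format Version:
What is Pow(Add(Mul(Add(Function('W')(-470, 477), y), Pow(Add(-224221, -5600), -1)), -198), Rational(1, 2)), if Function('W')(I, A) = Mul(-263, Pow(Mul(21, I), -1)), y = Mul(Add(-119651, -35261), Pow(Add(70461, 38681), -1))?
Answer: Mul(Rational(1, 3751067117490), I, Pow(2785959809675844162899889890, Rational(1, 2))) ≈ Mul(14.071, I)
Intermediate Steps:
y = Rational(-77456, 54571) (y = Mul(-154912, Pow(109142, -1)) = Mul(-154912, Rational(1, 109142)) = Rational(-77456, 54571) ≈ -1.4194)
Function('W')(I, A) = Mul(Rational(-263, 21), Pow(I, -1)) (Function('W')(I, A) = Mul(-263, Mul(Rational(1, 21), Pow(I, -1))) = Mul(Rational(-263, 21), Pow(I, -1)))
Pow(Add(Mul(Add(Function('W')(-470, 477), y), Pow(Add(-224221, -5600), -1)), -198), Rational(1, 2)) = Pow(Add(Mul(Add(Mul(Rational(-263, 21), Pow(-470, -1)), Rational(-77456, 54571)), Pow(Add(-224221, -5600), -1)), -198), Rational(1, 2)) = Pow(Add(Mul(Add(Mul(Rational(-263, 21), Rational(-1, 470)), Rational(-77456, 54571)), Pow(-229821, -1)), -198), Rational(1, 2)) = Pow(Add(Mul(Add(Rational(263, 9870), Rational(-77456, 54571)), Rational(-1, 229821)), -198), Rational(1, 2)) = Pow(Add(Mul(Rational(-750138547, 538615770), Rational(-1, 229821)), -198), Rational(1, 2)) = Pow(Add(Rational(750138547, 123785214877170), -198), Rational(1, 2)) = Pow(Rational(-24509471795541113, 123785214877170), Rational(1, 2)) = Mul(Rational(1, 3751067117490), I, Pow(2785959809675844162899889890, Rational(1, 2)))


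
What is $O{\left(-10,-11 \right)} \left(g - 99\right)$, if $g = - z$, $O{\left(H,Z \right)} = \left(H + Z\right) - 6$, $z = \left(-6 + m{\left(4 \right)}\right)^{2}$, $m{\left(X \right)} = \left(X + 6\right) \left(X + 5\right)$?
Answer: $193185$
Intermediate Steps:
$m{\left(X \right)} = \left(5 + X\right) \left(6 + X\right)$ ($m{\left(X \right)} = \left(6 + X\right) \left(5 + X\right) = \left(5 + X\right) \left(6 + X\right)$)
$z = 7056$ ($z = \left(-6 + \left(30 + 4^{2} + 11 \cdot 4\right)\right)^{2} = \left(-6 + \left(30 + 16 + 44\right)\right)^{2} = \left(-6 + 90\right)^{2} = 84^{2} = 7056$)
$O{\left(H,Z \right)} = -6 + H + Z$
$g = -7056$ ($g = \left(-1\right) 7056 = -7056$)
$O{\left(-10,-11 \right)} \left(g - 99\right) = \left(-6 - 10 - 11\right) \left(-7056 - 99\right) = \left(-27\right) \left(-7155\right) = 193185$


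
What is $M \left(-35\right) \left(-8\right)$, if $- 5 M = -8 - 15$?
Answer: $1288$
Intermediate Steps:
$M = \frac{23}{5}$ ($M = - \frac{-8 - 15}{5} = \left(- \frac{1}{5}\right) \left(-23\right) = \frac{23}{5} \approx 4.6$)
$M \left(-35\right) \left(-8\right) = \frac{23}{5} \left(-35\right) \left(-8\right) = \left(-161\right) \left(-8\right) = 1288$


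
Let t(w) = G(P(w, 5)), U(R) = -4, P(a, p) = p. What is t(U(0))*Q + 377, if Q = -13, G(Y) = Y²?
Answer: 52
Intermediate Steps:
t(w) = 25 (t(w) = 5² = 25)
t(U(0))*Q + 377 = 25*(-13) + 377 = -325 + 377 = 52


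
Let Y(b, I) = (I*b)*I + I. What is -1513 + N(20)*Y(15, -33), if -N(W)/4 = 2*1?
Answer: -131929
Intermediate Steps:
Y(b, I) = I + b*I² (Y(b, I) = b*I² + I = I + b*I²)
N(W) = -8
-1513 + N(20)*Y(15, -33) = -1513 - (-264)*(1 - 33*15) = -1513 - (-264)*(1 - 495) = -1513 - (-264)*(-494) = -1513 - 8*16302 = -1513 - 130416 = -131929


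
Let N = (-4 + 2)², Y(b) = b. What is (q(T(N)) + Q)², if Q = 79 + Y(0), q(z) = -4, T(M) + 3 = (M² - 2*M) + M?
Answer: 5625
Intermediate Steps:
N = 4 (N = (-2)² = 4)
T(M) = -3 + M² - M (T(M) = -3 + ((M² - 2*M) + M) = -3 + (M² - M) = -3 + M² - M)
Q = 79 (Q = 79 + 0 = 79)
(q(T(N)) + Q)² = (-4 + 79)² = 75² = 5625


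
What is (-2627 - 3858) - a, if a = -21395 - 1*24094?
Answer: 39004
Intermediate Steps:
a = -45489 (a = -21395 - 24094 = -45489)
(-2627 - 3858) - a = (-2627 - 3858) - 1*(-45489) = -6485 + 45489 = 39004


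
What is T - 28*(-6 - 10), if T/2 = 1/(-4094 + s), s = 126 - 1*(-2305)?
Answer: 745022/1663 ≈ 448.00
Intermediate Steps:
s = 2431 (s = 126 + 2305 = 2431)
T = -2/1663 (T = 2/(-4094 + 2431) = 2/(-1663) = 2*(-1/1663) = -2/1663 ≈ -0.0012026)
T - 28*(-6 - 10) = -2/1663 - 28*(-6 - 10) = -2/1663 - 28*(-16) = -2/1663 - 1*(-448) = -2/1663 + 448 = 745022/1663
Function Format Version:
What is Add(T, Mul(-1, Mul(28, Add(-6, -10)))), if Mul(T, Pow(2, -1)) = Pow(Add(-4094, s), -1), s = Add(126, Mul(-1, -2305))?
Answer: Rational(745022, 1663) ≈ 448.00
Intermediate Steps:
s = 2431 (s = Add(126, 2305) = 2431)
T = Rational(-2, 1663) (T = Mul(2, Pow(Add(-4094, 2431), -1)) = Mul(2, Pow(-1663, -1)) = Mul(2, Rational(-1, 1663)) = Rational(-2, 1663) ≈ -0.0012026)
Add(T, Mul(-1, Mul(28, Add(-6, -10)))) = Add(Rational(-2, 1663), Mul(-1, Mul(28, Add(-6, -10)))) = Add(Rational(-2, 1663), Mul(-1, Mul(28, -16))) = Add(Rational(-2, 1663), Mul(-1, -448)) = Add(Rational(-2, 1663), 448) = Rational(745022, 1663)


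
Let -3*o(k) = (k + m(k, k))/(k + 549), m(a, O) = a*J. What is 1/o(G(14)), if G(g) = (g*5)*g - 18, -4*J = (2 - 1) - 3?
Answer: -1511/481 ≈ -3.1414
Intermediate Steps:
J = ½ (J = -((2 - 1) - 3)/4 = -(1 - 3)/4 = -¼*(-2) = ½ ≈ 0.50000)
m(a, O) = a/2 (m(a, O) = a*(½) = a/2)
G(g) = -18 + 5*g² (G(g) = (5*g)*g - 18 = 5*g² - 18 = -18 + 5*g²)
o(k) = -k/(2*(549 + k)) (o(k) = -(k + k/2)/(3*(k + 549)) = -3*k/2/(3*(549 + k)) = -k/(2*(549 + k)))
1/o(G(14)) = 1/(-(-18 + 5*14²)/(1098 + 2*(-18 + 5*14²))) = 1/(-(-18 + 5*196)/(1098 + 2*(-18 + 5*196))) = 1/(-(-18 + 980)/(1098 + 2*(-18 + 980))) = 1/(-1*962/(1098 + 2*962)) = 1/(-1*962/(1098 + 1924)) = 1/(-1*962/3022) = 1/(-1*962*1/3022) = 1/(-481/1511) = -1511/481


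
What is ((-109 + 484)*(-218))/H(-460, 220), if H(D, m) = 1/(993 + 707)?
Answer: -138975000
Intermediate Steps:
H(D, m) = 1/1700
((-109 + 484)*(-218))/H(-460, 220) = ((-109 + 484)*(-218))/(1/1700) = (375*(-218))*1700 = -81750*1700 = -138975000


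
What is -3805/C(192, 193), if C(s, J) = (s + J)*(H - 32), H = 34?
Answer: -761/154 ≈ -4.9416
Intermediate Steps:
C(s, J) = 2*J + 2*s (C(s, J) = (s + J)*(34 - 32) = (J + s)*2 = 2*J + 2*s)
-3805/C(192, 193) = -3805/(2*193 + 2*192) = -3805/(386 + 384) = -3805/770 = -3805*1/770 = -761/154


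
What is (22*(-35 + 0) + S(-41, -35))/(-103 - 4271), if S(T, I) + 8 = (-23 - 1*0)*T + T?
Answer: -62/2187 ≈ -0.028349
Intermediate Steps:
S(T, I) = -8 - 22*T (S(T, I) = -8 + ((-23 - 1*0)*T + T) = -8 + ((-23 + 0)*T + T) = -8 + (-23*T + T) = -8 - 22*T)
(22*(-35 + 0) + S(-41, -35))/(-103 - 4271) = (22*(-35 + 0) + (-8 - 22*(-41)))/(-103 - 4271) = (22*(-35) + (-8 + 902))/(-4374) = (-770 + 894)*(-1/4374) = 124*(-1/4374) = -62/2187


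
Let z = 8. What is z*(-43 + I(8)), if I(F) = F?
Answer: -280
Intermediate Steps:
z*(-43 + I(8)) = 8*(-43 + 8) = 8*(-35) = -280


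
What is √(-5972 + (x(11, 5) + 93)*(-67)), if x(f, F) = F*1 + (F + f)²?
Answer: I*√29690 ≈ 172.31*I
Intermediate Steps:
x(f, F) = F + (F + f)²
√(-5972 + (x(11, 5) + 93)*(-67)) = √(-5972 + ((5 + (5 + 11)²) + 93)*(-67)) = √(-5972 + ((5 + 16²) + 93)*(-67)) = √(-5972 + ((5 + 256) + 93)*(-67)) = √(-5972 + (261 + 93)*(-67)) = √(-5972 + 354*(-67)) = √(-5972 - 23718) = √(-29690) = I*√29690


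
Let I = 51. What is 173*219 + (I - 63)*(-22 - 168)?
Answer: 40167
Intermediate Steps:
173*219 + (I - 63)*(-22 - 168) = 173*219 + (51 - 63)*(-22 - 168) = 37887 - 12*(-190) = 37887 + 2280 = 40167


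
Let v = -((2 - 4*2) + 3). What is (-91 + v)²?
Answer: 7744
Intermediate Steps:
v = 3 (v = -((2 - 8) + 3) = -(-6 + 3) = -1*(-3) = 3)
(-91 + v)² = (-91 + 3)² = (-88)² = 7744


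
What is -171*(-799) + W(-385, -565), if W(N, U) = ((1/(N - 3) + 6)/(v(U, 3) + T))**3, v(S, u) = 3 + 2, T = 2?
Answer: 2737374300746567/20034997696 ≈ 1.3663e+5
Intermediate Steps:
v(S, u) = 5
W(N, U) = (6/7 + 1/(7*(-3 + N)))**3 (W(N, U) = ((1/(N - 3) + 6)/(5 + 2))**3 = ((1/(-3 + N) + 6)/7)**3 = ((6 + 1/(-3 + N))*(1/7))**3 = (6/7 + 1/(7*(-3 + N)))**3)
-171*(-799) + W(-385, -565) = -171*(-799) + (-17 + 6*(-385))**3/(343*(-3 - 385)**3) = 136629 + (1/343)*(-17 - 2310)**3/(-388)**3 = 136629 + (1/343)*(-2327)**3*(-1/58411072) = 136629 + (1/343)*(-12600539783)*(-1/58411072) = 136629 + 12600539783/20034997696 = 2737374300746567/20034997696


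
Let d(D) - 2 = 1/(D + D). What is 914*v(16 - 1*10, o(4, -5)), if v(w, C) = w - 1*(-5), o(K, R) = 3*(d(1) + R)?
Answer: 10054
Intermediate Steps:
d(D) = 2 + 1/(2*D) (d(D) = 2 + 1/(D + D) = 2 + 1/(2*D))
o(K, R) = 15/2 + 3*R (o(K, R) = 3*((2 + (½)/1) + R) = 3*((2 + (½)*1) + R) = 3*((2 + ½) + R) = 3*(5/2 + R) = 15/2 + 3*R)
v(w, C) = 5 + w (v(w, C) = w + 5 = 5 + w)
914*v(16 - 1*10, o(4, -5)) = 914*(5 + (16 - 1*10)) = 914*(5 + (16 - 10)) = 914*(5 + 6) = 914*11 = 10054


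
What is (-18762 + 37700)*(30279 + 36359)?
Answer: 1261990444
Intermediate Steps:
(-18762 + 37700)*(30279 + 36359) = 18938*66638 = 1261990444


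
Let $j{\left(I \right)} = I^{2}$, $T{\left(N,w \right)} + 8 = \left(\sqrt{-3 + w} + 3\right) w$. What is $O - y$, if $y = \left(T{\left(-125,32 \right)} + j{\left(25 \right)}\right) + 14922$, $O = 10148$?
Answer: $-5487 - 32 \sqrt{29} \approx -5659.3$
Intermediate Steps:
$T{\left(N,w \right)} = -8 + w \left(3 + \sqrt{-3 + w}\right)$ ($T{\left(N,w \right)} = -8 + \left(\sqrt{-3 + w} + 3\right) w = -8 + \left(3 + \sqrt{-3 + w}\right) w = -8 + w \left(3 + \sqrt{-3 + w}\right)$)
$y = 15635 + 32 \sqrt{29}$ ($y = \left(\left(-8 + 3 \cdot 32 + 32 \sqrt{-3 + 32}\right) + 25^{2}\right) + 14922 = \left(\left(-8 + 96 + 32 \sqrt{29}\right) + 625\right) + 14922 = \left(\left(88 + 32 \sqrt{29}\right) + 625\right) + 14922 = \left(713 + 32 \sqrt{29}\right) + 14922 = 15635 + 32 \sqrt{29} \approx 15807.0$)
$O - y = 10148 - \left(15635 + 32 \sqrt{29}\right) = -5487 - 32 \sqrt{29}$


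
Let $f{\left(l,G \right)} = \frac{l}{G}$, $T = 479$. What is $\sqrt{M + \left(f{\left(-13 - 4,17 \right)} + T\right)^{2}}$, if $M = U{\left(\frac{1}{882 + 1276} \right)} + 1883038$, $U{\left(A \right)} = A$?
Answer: $\frac{9 \sqrt{121398542486}}{2158} \approx 1453.1$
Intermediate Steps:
$M = \frac{4063596005}{2158}$ ($M = \frac{1}{882 + 1276} + 1883038 = \frac{1}{2158} + 1883038 = \frac{4063596005}{2158} \approx 1.883 \cdot 10^{6}$)
$\sqrt{M + \left(f{\left(-13 - 4,17 \right)} + T\right)^{2}} = \sqrt{\frac{4063596005}{2158} + \left(\frac{-13 - 4}{17} + 479\right)^{2}} = \sqrt{\frac{4063596005}{2158} + \left(\left(-17\right) \frac{1}{17} + 479\right)^{2}} = \sqrt{\frac{4063596005}{2158} + \left(-1 + 479\right)^{2}} = \sqrt{\frac{4063596005}{2158} + 478^{2}} = \sqrt{\frac{4063596005}{2158} + 228484} = \sqrt{\frac{4556664477}{2158}} = \frac{9 \sqrt{121398542486}}{2158}$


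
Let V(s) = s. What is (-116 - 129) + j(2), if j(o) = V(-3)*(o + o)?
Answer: -257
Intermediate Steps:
j(o) = -6*o (j(o) = -3*(o + o) = -6*o)
(-116 - 129) + j(2) = (-116 - 129) - 6*2 = -245 - 12 = -257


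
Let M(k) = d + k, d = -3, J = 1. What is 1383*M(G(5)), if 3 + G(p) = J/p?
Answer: -40107/5 ≈ -8021.4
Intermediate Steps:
G(p) = -3 + 1/p
M(k) = -3 + k
1383*M(G(5)) = 1383*(-3 + (-3 + 1/5)) = 1383*(-3 - 14/5) = 1383*(-29/5) = -40107/5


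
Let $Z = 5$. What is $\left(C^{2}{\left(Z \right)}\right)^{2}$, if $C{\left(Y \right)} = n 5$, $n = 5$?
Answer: $390625$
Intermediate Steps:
$C{\left(Y \right)} = 25$ ($C{\left(Y \right)} = 5 \cdot 5 = 25$)
$\left(C^{2}{\left(Z \right)}\right)^{2} = \left(25^{2}\right)^{2} = 625^{2} = 390625$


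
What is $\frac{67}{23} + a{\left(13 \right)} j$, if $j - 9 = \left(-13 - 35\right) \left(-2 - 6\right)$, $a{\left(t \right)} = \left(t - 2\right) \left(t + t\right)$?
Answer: $\frac{2585221}{23} \approx 1.124 \cdot 10^{5}$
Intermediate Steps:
$a{\left(t \right)} = 2 t \left(-2 + t\right)$ ($a{\left(t \right)} = \left(-2 + t\right) 2 t = 2 t \left(-2 + t\right)$)
$j = 393$ ($j = 9 + \left(-13 - 35\right) \left(-2 - 6\right) = 9 - -384 = 9 + 384 = 393$)
$\frac{67}{23} + a{\left(13 \right)} j = \frac{67}{23} + 2 \cdot 13 \left(-2 + 13\right) 393 = 67 \cdot \frac{1}{23} + 2 \cdot 13 \cdot 11 \cdot 393 = \frac{67}{23} + 286 \cdot 393 = \frac{67}{23} + 112398 = \frac{2585221}{23}$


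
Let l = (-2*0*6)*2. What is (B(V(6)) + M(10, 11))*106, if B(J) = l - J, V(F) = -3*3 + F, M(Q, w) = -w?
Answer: -848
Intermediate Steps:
V(F) = -9 + F
l = 0 (l = (0*6)*2 = 0*2 = 0)
B(J) = -J (B(J) = 0 - J = -J)
(B(V(6)) + M(10, 11))*106 = (-(-9 + 6) - 1*11)*106 = (-1*(-3) - 11)*106 = (3 - 11)*106 = -8*106 = -848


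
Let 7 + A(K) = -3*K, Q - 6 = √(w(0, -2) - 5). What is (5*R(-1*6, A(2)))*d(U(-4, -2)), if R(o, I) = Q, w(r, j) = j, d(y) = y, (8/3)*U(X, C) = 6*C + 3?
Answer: -405/4 - 135*I*√7/8 ≈ -101.25 - 44.647*I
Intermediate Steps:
U(X, C) = 9/8 + 9*C/4 (U(X, C) = 3*(6*C + 3)/8 = 3*(3 + 6*C)/8 = 9/8 + 9*C/4)
Q = 6 + I*√7 (Q = 6 + √(-2 - 5) = 6 + √(-7) = 6 + I*√7 ≈ 6.0 + 2.6458*I)
A(K) = -7 - 3*K
R(o, I) = 6 + I*√7
(5*R(-1*6, A(2)))*d(U(-4, -2)) = (5*(6 + I*√7))*(9/8 + (9/4)*(-2)) = (30 + 5*I*√7)*(9/8 - 9/2) = (30 + 5*I*√7)*(-27/8) = -405/4 - 135*I*√7/8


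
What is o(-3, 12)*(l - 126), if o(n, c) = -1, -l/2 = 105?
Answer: 336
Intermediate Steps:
l = -210 (l = -2*105 = -210)
o(-3, 12)*(l - 126) = -(-210 - 126) = -1*(-336) = 336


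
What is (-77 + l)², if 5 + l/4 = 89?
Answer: 67081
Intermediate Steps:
l = 336 (l = -20 + 4*89 = -20 + 356 = 336)
(-77 + l)² = (-77 + 336)² = 259² = 67081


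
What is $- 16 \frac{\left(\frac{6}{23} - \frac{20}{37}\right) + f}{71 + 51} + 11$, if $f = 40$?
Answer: $\frac{300605}{51911} \approx 5.7908$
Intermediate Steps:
$- 16 \frac{\left(\frac{6}{23} - \frac{20}{37}\right) + f}{71 + 51} + 11 = - 16 \frac{\left(\frac{6}{23} - \frac{20}{37}\right) + 40}{71 + 51} + 11 = - 16 \frac{\left(6 \cdot \frac{1}{23} - \frac{20}{37}\right) + 40}{122} + 11 = - 16 \left(\left(\frac{6}{23} - \frac{20}{37}\right) + 40\right) \frac{1}{122} + 11 = - 16 \left(- \frac{238}{851} + 40\right) \frac{1}{122} + 11 = - 16 \cdot \frac{33802}{851} \cdot \frac{1}{122} + 11 = \left(-16\right) \frac{16901}{51911} + 11 = - \frac{270416}{51911} + 11 = \frac{300605}{51911}$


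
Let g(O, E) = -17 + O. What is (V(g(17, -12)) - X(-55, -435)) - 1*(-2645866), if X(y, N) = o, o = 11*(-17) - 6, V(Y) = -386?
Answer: 2645673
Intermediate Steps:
o = -193 (o = -187 - 6 = -193)
X(y, N) = -193
(V(g(17, -12)) - X(-55, -435)) - 1*(-2645866) = (-386 - 1*(-193)) - 1*(-2645866) = (-386 + 193) + 2645866 = -193 + 2645866 = 2645673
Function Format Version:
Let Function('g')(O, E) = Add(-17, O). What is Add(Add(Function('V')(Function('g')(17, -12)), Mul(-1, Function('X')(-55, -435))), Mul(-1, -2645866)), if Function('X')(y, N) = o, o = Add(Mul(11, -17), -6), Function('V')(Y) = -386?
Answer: 2645673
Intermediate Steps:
o = -193 (o = Add(-187, -6) = -193)
Function('X')(y, N) = -193
Add(Add(Function('V')(Function('g')(17, -12)), Mul(-1, Function('X')(-55, -435))), Mul(-1, -2645866)) = Add(Add(-386, Mul(-1, -193)), Mul(-1, -2645866)) = Add(Add(-386, 193), 2645866) = Add(-193, 2645866) = 2645673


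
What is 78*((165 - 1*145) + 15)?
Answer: 2730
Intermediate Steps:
78*((165 - 1*145) + 15) = 78*((165 - 145) + 15) = 78*(20 + 15) = 78*35 = 2730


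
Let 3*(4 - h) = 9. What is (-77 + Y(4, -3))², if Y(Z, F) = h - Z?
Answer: 6400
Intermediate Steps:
h = 1 (h = 4 - ⅓*9 = 4 - 3 = 1)
Y(Z, F) = 1 - Z
(-77 + Y(4, -3))² = (-77 + (1 - 1*4))² = (-77 + (1 - 4))² = (-77 - 3)² = (-80)² = 6400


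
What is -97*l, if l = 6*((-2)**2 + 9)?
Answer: -7566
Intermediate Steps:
l = 78 (l = 6*(4 + 9) = 6*13 = 78)
-97*l = -97*78 = -7566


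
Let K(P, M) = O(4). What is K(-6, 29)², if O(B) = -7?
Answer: 49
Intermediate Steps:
K(P, M) = -7
K(-6, 29)² = (-7)² = 49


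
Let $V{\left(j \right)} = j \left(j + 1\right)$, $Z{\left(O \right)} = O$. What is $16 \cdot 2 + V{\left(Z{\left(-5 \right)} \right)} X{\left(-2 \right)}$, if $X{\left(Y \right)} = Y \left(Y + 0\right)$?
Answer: $112$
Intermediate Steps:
$X{\left(Y \right)} = Y^{2}$ ($X{\left(Y \right)} = Y Y = Y^{2}$)
$V{\left(j \right)} = j \left(1 + j\right)$
$16 \cdot 2 + V{\left(Z{\left(-5 \right)} \right)} X{\left(-2 \right)} = 16 \cdot 2 + - 5 \left(1 - 5\right) \left(-2\right)^{2} = 32 + \left(-5\right) \left(-4\right) 4 = 32 + 20 \cdot 4 = 32 + 80 = 112$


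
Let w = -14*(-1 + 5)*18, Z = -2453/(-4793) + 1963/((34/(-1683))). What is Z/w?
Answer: 931452335/9662688 ≈ 96.397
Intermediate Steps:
Z = -931452335/9586 (Z = -2453*(-1/4793) + 1963/((34*(-1/1683))) = 2453/4793 + 1963/(-2/99) = 2453/4793 + 1963*(-99/2) = 2453/4793 - 194337/2 = -931452335/9586 ≈ -97168.)
w = -1008 (w = -14*4*18 = -7*8*18 = -56*18 = -1008)
Z/w = -931452335/9586/(-1008) = -931452335/9586*(-1/1008) = 931452335/9662688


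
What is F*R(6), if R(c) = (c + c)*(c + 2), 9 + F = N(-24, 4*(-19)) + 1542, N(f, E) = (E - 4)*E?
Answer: 730848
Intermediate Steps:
N(f, E) = E*(-4 + E) (N(f, E) = (-4 + E)*E = E*(-4 + E))
F = 7613 (F = -9 + ((4*(-19))*(-4 + 4*(-19)) + 1542) = -9 + (-76*(-4 - 76) + 1542) = -9 + (-76*(-80) + 1542) = -9 + (6080 + 1542) = -9 + 7622 = 7613)
R(c) = 2*c*(2 + c) (R(c) = (2*c)*(2 + c) = 2*c*(2 + c))
F*R(6) = 7613*(2*6*(2 + 6)) = 7613*(2*6*8) = 7613*96 = 730848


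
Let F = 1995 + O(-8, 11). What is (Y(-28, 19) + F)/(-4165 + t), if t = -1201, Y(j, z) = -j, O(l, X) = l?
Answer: -2015/5366 ≈ -0.37551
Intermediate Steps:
F = 1987 (F = 1995 - 8 = 1987)
(Y(-28, 19) + F)/(-4165 + t) = (-1*(-28) + 1987)/(-4165 - 1201) = (28 + 1987)/(-5366) = 2015*(-1/5366) = -2015/5366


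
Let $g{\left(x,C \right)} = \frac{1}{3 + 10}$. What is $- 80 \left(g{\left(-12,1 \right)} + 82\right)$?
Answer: $- \frac{85360}{13} \approx -6566.2$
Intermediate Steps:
$g{\left(x,C \right)} = \frac{1}{13}$
$- 80 \left(g{\left(-12,1 \right)} + 82\right) = - 80 \left(\frac{1}{13} + 82\right) = \left(-80\right) \frac{1067}{13} = - \frac{85360}{13}$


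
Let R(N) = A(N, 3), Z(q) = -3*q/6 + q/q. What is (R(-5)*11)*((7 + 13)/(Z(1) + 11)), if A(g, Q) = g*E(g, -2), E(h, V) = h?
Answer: 11000/23 ≈ 478.26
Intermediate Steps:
Z(q) = 1 - q/2 (Z(q) = -q/2 + 1 = 1 - q/2)
A(g, Q) = g² (A(g, Q) = g*g = g²)
R(N) = N²
(R(-5)*11)*((7 + 13)/(Z(1) + 11)) = ((-5)²*11)*((7 + 13)/((1 - ½*1) + 11)) = (25*11)*(20/((1 - ½) + 11)) = 275*(20/(½ + 11)) = 275*(20/(23/2)) = 275*(20*(2/23)) = 275*(40/23) = 11000/23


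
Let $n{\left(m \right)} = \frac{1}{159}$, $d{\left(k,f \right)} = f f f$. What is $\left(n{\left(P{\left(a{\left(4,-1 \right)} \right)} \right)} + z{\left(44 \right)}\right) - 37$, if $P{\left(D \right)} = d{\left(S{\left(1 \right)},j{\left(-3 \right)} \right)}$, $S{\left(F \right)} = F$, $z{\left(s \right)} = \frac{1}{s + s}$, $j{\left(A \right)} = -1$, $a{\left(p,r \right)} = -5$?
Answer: $- \frac{517457}{13992} \approx -36.982$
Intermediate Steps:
$z{\left(s \right)} = \frac{1}{2 s}$
$d{\left(k,f \right)} = f^{3}$ ($d{\left(k,f \right)} = f^{2} f = f^{3}$)
$P{\left(D \right)} = -1$ ($P{\left(D \right)} = \left(-1\right)^{3} = -1$)
$n{\left(m \right)} = \frac{1}{159}$
$\left(n{\left(P{\left(a{\left(4,-1 \right)} \right)} \right)} + z{\left(44 \right)}\right) - 37 = \left(\frac{1}{159} + \frac{1}{2 \cdot 44}\right) - 37 = \left(\frac{1}{159} + \frac{1}{2} \cdot \frac{1}{44}\right) - 37 = \left(\frac{1}{159} + \frac{1}{88}\right) - 37 = \frac{247}{13992} - 37 = - \frac{517457}{13992}$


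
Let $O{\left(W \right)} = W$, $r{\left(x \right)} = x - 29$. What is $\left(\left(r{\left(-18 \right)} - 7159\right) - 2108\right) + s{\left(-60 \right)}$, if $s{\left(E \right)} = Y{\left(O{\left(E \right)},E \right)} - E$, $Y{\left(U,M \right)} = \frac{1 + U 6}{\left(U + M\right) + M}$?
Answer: $- \frac{1665361}{180} \approx -9252.0$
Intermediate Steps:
$r{\left(x \right)} = -29 + x$
$Y{\left(U,M \right)} = \frac{1 + 6 U}{U + 2 M}$ ($Y{\left(U,M \right)} = \frac{1 + 6 U}{\left(M + U\right) + M} = \frac{1 + 6 U}{U + 2 M}$)
$s{\left(E \right)} = - E + \frac{1 + 6 E}{3 E}$ ($s{\left(E \right)} = \frac{1 + 6 E}{E + 2 E} - E = \frac{1 + 6 E}{3 E} - E = - E + \frac{1 + 6 E}{3 E}$)
$\left(\left(r{\left(-18 \right)} - 7159\right) - 2108\right) + s{\left(-60 \right)} = \left(\left(\left(-29 - 18\right) - 7159\right) - 2108\right) + \left(2 - -60 + \frac{1}{3 \left(-60\right)}\right) = \left(\left(-47 - 7159\right) - 2108\right) + \left(2 + 60 + \frac{1}{3} \left(- \frac{1}{60}\right)\right) = \left(-7206 - 2108\right) + \left(2 + 60 - \frac{1}{180}\right) = -9314 + \frac{11159}{180} = - \frac{1665361}{180}$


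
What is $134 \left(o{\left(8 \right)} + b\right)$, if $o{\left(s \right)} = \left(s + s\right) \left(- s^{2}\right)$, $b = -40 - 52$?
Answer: $-149544$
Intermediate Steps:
$b = -92$
$o{\left(s \right)} = - 2 s^{3}$ ($o{\left(s \right)} = 2 s \left(- s^{2}\right) = - 2 s^{3}$)
$134 \left(o{\left(8 \right)} + b\right) = 134 \left(- 2 \cdot 8^{3} - 92\right) = 134 \left(\left(-2\right) 512 - 92\right) = 134 \left(-1024 - 92\right) = 134 \left(-1116\right) = -149544$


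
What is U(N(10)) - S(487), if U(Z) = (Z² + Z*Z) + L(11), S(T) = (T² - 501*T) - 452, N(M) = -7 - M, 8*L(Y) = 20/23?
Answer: 361013/46 ≈ 7848.1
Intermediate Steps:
L(Y) = 5/46 (L(Y) = (20/23)/8 = (20*(1/23))/8 = (⅛)*(20/23) = 5/46)
S(T) = -452 + T² - 501*T
U(Z) = 5/46 + 2*Z² (U(Z) = (Z² + Z*Z) + 5/46 = (Z² + Z²) + 5/46 = 2*Z² + 5/46 = 5/46 + 2*Z²)
U(N(10)) - S(487) = (5/46 + 2*(-7 - 1*10)²) - (-452 + 487² - 501*487) = (5/46 + 2*(-7 - 10)²) - (-452 + 237169 - 243987) = (5/46 + 2*(-17)²) - 1*(-7270) = (5/46 + 2*289) + 7270 = (5/46 + 578) + 7270 = 26593/46 + 7270 = 361013/46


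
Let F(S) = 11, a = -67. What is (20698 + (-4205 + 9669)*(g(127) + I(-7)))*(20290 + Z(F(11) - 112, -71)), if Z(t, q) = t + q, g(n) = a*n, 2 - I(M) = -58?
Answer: -928337827284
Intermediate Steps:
I(M) = 60 (I(M) = 2 - 1*(-58) = 2 + 58 = 60)
g(n) = -67*n
Z(t, q) = q + t
(20698 + (-4205 + 9669)*(g(127) + I(-7)))*(20290 + Z(F(11) - 112, -71)) = (20698 + (-4205 + 9669)*(-67*127 + 60))*(20290 + (-71 + (11 - 112))) = (20698 + 5464*(-8509 + 60))*(20290 + (-71 - 101)) = (20698 + 5464*(-8449))*(20290 - 172) = (20698 - 46165336)*20118 = -46144638*20118 = -928337827284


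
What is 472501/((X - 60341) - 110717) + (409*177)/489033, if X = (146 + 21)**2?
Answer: -8174227708/2593124651 ≈ -3.1523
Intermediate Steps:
X = 27889 (X = 167**2 = 27889)
472501/((X - 60341) - 110717) + (409*177)/489033 = 472501/((27889 - 60341) - 110717) + (409*177)/489033 = 472501/(-32452 - 110717) + 72393*(1/489033) = 472501/(-143169) + 24131/163011 = 472501*(-1/143169) + 24131/163011 = -472501/143169 + 24131/163011 = -8174227708/2593124651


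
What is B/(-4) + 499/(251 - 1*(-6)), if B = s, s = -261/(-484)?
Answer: 898987/497552 ≈ 1.8068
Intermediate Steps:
s = 261/484 (s = -261*(-1/484) = 261/484 ≈ 0.53926)
B = 261/484 ≈ 0.53926
B/(-4) + 499/(251 - 1*(-6)) = (261/484)/(-4) + 499/(251 - 1*(-6)) = (261/484)*(-¼) + 499/(251 + 6) = -261/1936 + 499/257 = 898987/497552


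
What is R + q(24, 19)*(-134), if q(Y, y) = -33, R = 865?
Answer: 5287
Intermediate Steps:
R + q(24, 19)*(-134) = 865 - 33*(-134) = 865 + 4422 = 5287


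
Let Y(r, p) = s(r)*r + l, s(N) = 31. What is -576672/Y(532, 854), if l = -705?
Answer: -576672/15787 ≈ -36.528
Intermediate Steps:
Y(r, p) = -705 + 31*r (Y(r, p) = 31*r - 705 = -705 + 31*r)
-576672/Y(532, 854) = -576672/(-705 + 31*532) = -576672/(-705 + 16492) = -576672/15787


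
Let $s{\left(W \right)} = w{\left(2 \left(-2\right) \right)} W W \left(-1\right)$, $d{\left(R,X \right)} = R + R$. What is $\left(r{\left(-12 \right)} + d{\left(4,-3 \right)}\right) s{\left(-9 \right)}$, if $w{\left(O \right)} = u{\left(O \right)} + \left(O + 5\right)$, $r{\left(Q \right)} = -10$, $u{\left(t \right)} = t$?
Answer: $-486$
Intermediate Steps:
$w{\left(O \right)} = 5 + 2 O$ ($w{\left(O \right)} = O + \left(O + 5\right) = O + \left(5 + O\right) = 5 + 2 O$)
$d{\left(R,X \right)} = 2 R$
$s{\left(W \right)} = 3 W^{2}$ ($s{\left(W \right)} = \left(5 + 2 \cdot 2 \left(-2\right)\right) W W \left(-1\right) = \left(5 + 2 \left(-4\right)\right) W^{2} \left(-1\right) = \left(5 - 8\right) W^{2} \left(-1\right) = - 3 W^{2} \left(-1\right) = 3 W^{2}$)
$\left(r{\left(-12 \right)} + d{\left(4,-3 \right)}\right) s{\left(-9 \right)} = \left(-10 + 2 \cdot 4\right) 3 \left(-9\right)^{2} = \left(-10 + 8\right) 3 \cdot 81 = \left(-2\right) 243 = -486$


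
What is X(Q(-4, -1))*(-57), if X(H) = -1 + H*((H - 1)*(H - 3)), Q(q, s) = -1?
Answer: 513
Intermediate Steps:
X(H) = -1 + H*(-1 + H)*(-3 + H) (X(H) = -1 + H*((-1 + H)*(-3 + H)) = -1 + H*(-1 + H)*(-3 + H))
X(Q(-4, -1))*(-57) = (-1 + (-1)³ - 4*(-1)² + 3*(-1))*(-57) = (-1 - 1 - 4*1 - 3)*(-57) = (-1 - 1 - 4 - 3)*(-57) = -9*(-57) = 513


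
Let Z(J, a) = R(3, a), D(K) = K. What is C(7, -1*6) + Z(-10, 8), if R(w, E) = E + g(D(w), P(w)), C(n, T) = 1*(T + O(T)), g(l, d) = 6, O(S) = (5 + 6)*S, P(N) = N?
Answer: -58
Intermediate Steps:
O(S) = 11*S
C(n, T) = 12*T (C(n, T) = 1*(T + 11*T) = 1*(12*T) = 12*T)
R(w, E) = 6 + E (R(w, E) = E + 6 = 6 + E)
Z(J, a) = 6 + a
C(7, -1*6) + Z(-10, 8) = 12*(-1*6) + (6 + 8) = 12*(-6) + 14 = -72 + 14 = -58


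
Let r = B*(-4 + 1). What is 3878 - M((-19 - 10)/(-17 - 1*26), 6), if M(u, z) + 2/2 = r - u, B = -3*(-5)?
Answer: 168761/43 ≈ 3924.7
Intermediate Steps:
B = 15
r = -45 (r = 15*(-4 + 1) = 15*(-3) = -45)
M(u, z) = -46 - u (M(u, z) = -1 + (-45 - u) = -46 - u)
3878 - M((-19 - 10)/(-17 - 1*26), 6) = 3878 - (-46 - (-19 - 10)/(-17 - 1*26)) = 3878 - (-46 - (-29)/(-17 - 26)) = 3878 - (-46 - (-29)/(-43)) = 3878 - (-46 - (-29)*(-1)/43) = 3878 - (-46 - 1*29/43) = 3878 - (-46 - 29/43) = 3878 - 1*(-2007/43) = 3878 + 2007/43 = 168761/43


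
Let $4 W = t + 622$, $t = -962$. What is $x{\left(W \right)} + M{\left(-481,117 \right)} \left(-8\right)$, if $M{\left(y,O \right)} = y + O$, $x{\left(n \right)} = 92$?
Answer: $3004$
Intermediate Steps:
$W = -85$ ($W = \frac{-962 + 622}{4} = \frac{1}{4} \left(-340\right) = -85$)
$M{\left(y,O \right)} = O + y$
$x{\left(W \right)} + M{\left(-481,117 \right)} \left(-8\right) = 92 + \left(117 - 481\right) \left(-8\right) = 92 - -2912 = 92 + 2912 = 3004$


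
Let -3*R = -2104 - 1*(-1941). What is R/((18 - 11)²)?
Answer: 163/147 ≈ 1.1088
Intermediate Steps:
R = 163/3 (R = -(-2104 - 1*(-1941))/3 = -(-2104 + 1941)/3 = -⅓*(-163) = 163/3 ≈ 54.333)
R/((18 - 11)²) = 163/(3*((18 - 11)²)) = 163/(3*(7²)) = (163/3)/49 = (163/3)*(1/49) = 163/147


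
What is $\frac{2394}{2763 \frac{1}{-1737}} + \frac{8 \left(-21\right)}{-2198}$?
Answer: $- \frac{72536910}{48199} \approx -1504.9$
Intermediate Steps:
$\frac{2394}{2763 \frac{1}{-1737}} + \frac{8 \left(-21\right)}{-2198} = \frac{2394}{2763 \left(- \frac{1}{1737}\right)} - - \frac{12}{157} = \frac{2394}{- \frac{307}{193}} + \frac{12}{157} = 2394 \left(- \frac{193}{307}\right) + \frac{12}{157} = - \frac{462042}{307} + \frac{12}{157} = - \frac{72536910}{48199}$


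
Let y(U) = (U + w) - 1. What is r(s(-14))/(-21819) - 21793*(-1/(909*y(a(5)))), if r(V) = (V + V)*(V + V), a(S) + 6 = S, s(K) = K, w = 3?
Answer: 22608991/944451 ≈ 23.939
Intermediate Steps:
a(S) = -6 + S
y(U) = 2 + U (y(U) = (U + 3) - 1 = (3 + U) - 1 = 2 + U)
r(V) = 4*V² (r(V) = (2*V)*(2*V) = 4*V²)
r(s(-14))/(-21819) - 21793*(-1/(909*y(a(5)))) = (4*(-14)²)/(-21819) - 21793*(-1/(909*(2 + (-6 + 5)))) = (4*196)*(-1/21819) - 21793*(-1/(909*(2 - 1))) = 784*(-1/21819) - 21793/(1*(-909)) = -112/3117 - 21793/(-909) = -112/3117 - 21793*(-1/909) = -112/3117 + 21793/909 = 22608991/944451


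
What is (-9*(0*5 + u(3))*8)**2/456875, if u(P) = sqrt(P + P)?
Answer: 31104/456875 ≈ 0.068080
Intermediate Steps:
u(P) = sqrt(2)*sqrt(P) (u(P) = sqrt(2*P) = sqrt(2)*sqrt(P))
(-9*(0*5 + u(3))*8)**2/456875 = (-9*(0*5 + sqrt(2)*sqrt(3))*8)**2/456875 = (-9*(0 + sqrt(6))*8)**2*(1/456875) = (-9*sqrt(6)*8)**2*(1/456875) = (-72*sqrt(6))**2*(1/456875) = 31104*(1/456875) = 31104/456875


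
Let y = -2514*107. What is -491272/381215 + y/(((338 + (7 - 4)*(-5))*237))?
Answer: -46717811814/9727463155 ≈ -4.8027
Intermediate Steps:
y = -268998
-491272/381215 + y/(((338 + (7 - 4)*(-5))*237)) = -491272/381215 - 268998*1/(237*(338 + (7 - 4)*(-5))) = -491272*1/381215 - 268998*1/(237*(338 + 3*(-5))) = -491272/381215 - 268998*1/(237*(338 - 15)) = -491272/381215 - 268998/(323*237) = -491272/381215 - 268998/76551 = -491272/381215 - 268998*1/76551 = -491272/381215 - 89666/25517 = -46717811814/9727463155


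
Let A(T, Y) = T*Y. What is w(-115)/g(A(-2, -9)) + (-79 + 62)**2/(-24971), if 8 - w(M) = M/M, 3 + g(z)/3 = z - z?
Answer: -177398/224739 ≈ -0.78935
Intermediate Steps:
g(z) = -9 (g(z) = -9 + 3*(z - z) = -9 + 3*0 = -9 + 0 = -9)
w(M) = 7 (w(M) = 8 - M/M = 8 - 1*1 = 8 - 1 = 7)
w(-115)/g(A(-2, -9)) + (-79 + 62)**2/(-24971) = 7/(-9) + (-79 + 62)**2/(-24971) = 7*(-1/9) + (-17)**2*(-1/24971) = -7/9 + 289*(-1/24971) = -7/9 - 289/24971 = -177398/224739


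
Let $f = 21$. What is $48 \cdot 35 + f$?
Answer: $1701$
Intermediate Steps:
$48 \cdot 35 + f = 48 \cdot 35 + 21 = 1680 + 21 = 1701$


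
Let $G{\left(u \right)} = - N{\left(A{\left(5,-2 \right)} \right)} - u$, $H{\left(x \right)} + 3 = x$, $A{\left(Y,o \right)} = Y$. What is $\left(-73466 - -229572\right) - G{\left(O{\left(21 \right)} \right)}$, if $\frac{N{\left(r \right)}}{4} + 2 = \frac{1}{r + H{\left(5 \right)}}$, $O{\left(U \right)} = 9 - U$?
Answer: $\frac{1092606}{7} \approx 1.5609 \cdot 10^{5}$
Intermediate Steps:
$H{\left(x \right)} = -3 + x$
$N{\left(r \right)} = -8 + \frac{4}{2 + r}$ ($N{\left(r \right)} = -8 + \frac{4}{r + \left(-3 + 5\right)} = -8 + \frac{4}{r + 2} = -8 + \frac{4}{2 + r}$)
$G{\left(u \right)} = \frac{52}{7} - u$ ($G{\left(u \right)} = - \frac{4 \left(-3 - 10\right)}{2 + 5} - u = - \frac{4 \left(-3 - 10\right)}{7} - u = - \frac{4 \left(-13\right)}{7} - u = \left(-1\right) \left(- \frac{52}{7}\right) - u = \frac{52}{7} - u$)
$\left(-73466 - -229572\right) - G{\left(O{\left(21 \right)} \right)} = \left(-73466 - -229572\right) - \left(\frac{52}{7} - \left(9 - 21\right)\right) = \left(-73466 + 229572\right) - \left(\frac{52}{7} - \left(9 - 21\right)\right) = 156106 - \left(\frac{52}{7} - -12\right) = 156106 - \left(\frac{52}{7} + 12\right) = 156106 - \frac{136}{7} = \frac{1092606}{7}$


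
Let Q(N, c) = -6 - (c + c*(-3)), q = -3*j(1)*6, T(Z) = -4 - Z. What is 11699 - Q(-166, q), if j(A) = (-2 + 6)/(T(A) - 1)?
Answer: 11681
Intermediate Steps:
j(A) = 4/(-5 - A) (j(A) = (-2 + 6)/((-4 - A) - 1) = 4/(-5 - A))
q = 12 (q = -(-12)/(5 + 1)*6 = -(-12)/6*6 = -3*(-⅔)*6 = 2*6 = 12)
Q(N, c) = -6 + 2*c (Q(N, c) = -6 - (c - 3*c) = -6 - (-2)*c = -6 + 2*c)
11699 - Q(-166, q) = 11699 - (-6 + 2*12) = 11699 - (-6 + 24) = 11699 - 1*18 = 11699 - 18 = 11681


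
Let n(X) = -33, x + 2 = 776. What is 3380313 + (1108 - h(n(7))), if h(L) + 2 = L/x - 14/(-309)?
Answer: 89857934731/26574 ≈ 3.3814e+6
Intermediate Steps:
x = 774 (x = -2 + 776 = 774)
h(L) = -604/309 + L/774 (h(L) = -2 + (L/774 - 14/(-309)) = -2 + (L*(1/774) - 14*(-1/309)) = -2 + (L/774 + 14/309) = -2 + (14/309 + L/774) = -604/309 + L/774)
3380313 + (1108 - h(n(7))) = 3380313 + (1108 - (-604/309 + (1/774)*(-33))) = 3380313 + (1108 - (-604/309 - 11/258)) = 3380313 + (1108 - 1*(-53077/26574)) = 3380313 + (1108 + 53077/26574) = 3380313 + 29497069/26574 = 89857934731/26574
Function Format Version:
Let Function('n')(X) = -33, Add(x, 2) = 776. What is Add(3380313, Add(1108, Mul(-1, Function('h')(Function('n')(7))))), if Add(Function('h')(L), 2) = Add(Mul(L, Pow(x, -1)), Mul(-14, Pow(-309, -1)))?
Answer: Rational(89857934731, 26574) ≈ 3.3814e+6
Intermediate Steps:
x = 774 (x = Add(-2, 776) = 774)
Function('h')(L) = Add(Rational(-604, 309), Mul(Rational(1, 774), L)) (Function('h')(L) = Add(-2, Add(Mul(L, Pow(774, -1)), Mul(-14, Pow(-309, -1)))) = Add(-2, Add(Mul(L, Rational(1, 774)), Mul(-14, Rational(-1, 309)))) = Add(-2, Add(Mul(Rational(1, 774), L), Rational(14, 309))) = Add(-2, Add(Rational(14, 309), Mul(Rational(1, 774), L))) = Add(Rational(-604, 309), Mul(Rational(1, 774), L)))
Add(3380313, Add(1108, Mul(-1, Function('h')(Function('n')(7))))) = Add(3380313, Add(1108, Mul(-1, Add(Rational(-604, 309), Mul(Rational(1, 774), -33))))) = Add(3380313, Add(1108, Mul(-1, Add(Rational(-604, 309), Rational(-11, 258))))) = Add(3380313, Add(1108, Mul(-1, Rational(-53077, 26574)))) = Add(3380313, Add(1108, Rational(53077, 26574))) = Add(3380313, Rational(29497069, 26574)) = Rational(89857934731, 26574)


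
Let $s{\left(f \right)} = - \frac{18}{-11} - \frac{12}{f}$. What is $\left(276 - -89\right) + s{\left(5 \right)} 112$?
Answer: $\frac{15371}{55} \approx 279.47$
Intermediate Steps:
$s{\left(f \right)} = \frac{18}{11} - \frac{12}{f}$ ($s{\left(f \right)} = \left(-18\right) \left(- \frac{1}{11}\right) - \frac{12}{f} = \frac{18}{11} - \frac{12}{f}$)
$\left(276 - -89\right) + s{\left(5 \right)} 112 = \left(276 - -89\right) + \left(\frac{18}{11} - \frac{12}{5}\right) 112 = \left(276 + 89\right) + \left(\frac{18}{11} - \frac{12}{5}\right) 112 = 365 + \left(\frac{18}{11} - \frac{12}{5}\right) 112 = 365 - \frac{4704}{55} = \frac{15371}{55}$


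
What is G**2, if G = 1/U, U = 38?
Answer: 1/1444 ≈ 0.00069252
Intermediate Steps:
G = 1/38 ≈ 0.026316
G**2 = (1/38)**2 = 1/1444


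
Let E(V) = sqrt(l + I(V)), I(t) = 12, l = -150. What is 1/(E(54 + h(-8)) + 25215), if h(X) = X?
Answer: 8405/211932121 - I*sqrt(138)/635796363 ≈ 3.9659e-5 - 1.8477e-8*I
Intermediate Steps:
E(V) = I*sqrt(138) (E(V) = sqrt(-150 + 12) = sqrt(-138) = I*sqrt(138))
1/(E(54 + h(-8)) + 25215) = 1/(I*sqrt(138) + 25215) = 1/(25215 + I*sqrt(138))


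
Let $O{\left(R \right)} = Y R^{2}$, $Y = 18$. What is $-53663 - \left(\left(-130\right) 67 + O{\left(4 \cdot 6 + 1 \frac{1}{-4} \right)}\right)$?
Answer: $- \frac{440849}{8} \approx -55106.0$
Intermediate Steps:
$O{\left(R \right)} = 18 R^{2}$
$-53663 - \left(\left(-130\right) 67 + O{\left(4 \cdot 6 + 1 \frac{1}{-4} \right)}\right) = -53663 - \left(\left(-130\right) 67 + 18 \left(4 \cdot 6 + 1 \frac{1}{-4}\right)^{2}\right) = -53663 - \left(-8710 + 18 \left(24 + 1 \left(- \frac{1}{4}\right)\right)^{2}\right) = -53663 - \left(-8710 + 18 \left(24 - \frac{1}{4}\right)^{2}\right) = -53663 - \left(-8710 + 18 \left(\frac{95}{4}\right)^{2}\right) = -53663 - \left(-8710 + 18 \cdot \frac{9025}{16}\right) = -53663 - \left(-8710 + \frac{81225}{8}\right) = -53663 - \frac{11545}{8} = - \frac{440849}{8}$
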